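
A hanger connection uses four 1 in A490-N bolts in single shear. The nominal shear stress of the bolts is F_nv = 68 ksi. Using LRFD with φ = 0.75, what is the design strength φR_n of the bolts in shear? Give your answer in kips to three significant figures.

A_b = π × 1² / 4 = 0.7854 in².
R_n = F_nv · A_b · n · n_s = 68 × 0.7854 × 4 × 1 = 213.6 kips.
Design strength φR_n = 0.75 × 213.6 = 160 kips.

160 kips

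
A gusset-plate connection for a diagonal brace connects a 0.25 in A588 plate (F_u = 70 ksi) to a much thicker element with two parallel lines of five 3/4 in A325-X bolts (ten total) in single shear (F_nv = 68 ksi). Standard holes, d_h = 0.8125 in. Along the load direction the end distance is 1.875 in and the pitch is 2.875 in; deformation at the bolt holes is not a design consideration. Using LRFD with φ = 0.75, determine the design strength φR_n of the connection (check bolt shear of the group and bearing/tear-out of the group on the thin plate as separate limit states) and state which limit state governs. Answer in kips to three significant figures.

Bolt shear: A_b = π·0.75²/4 = 0.4418 in²; R_n = 68 × 0.4418 × 10 × 1 = 300.4 kips → 0.75 × 300.4 = 225 kips.
Bearing (1.5 l_c t F_u ≤ 3.0 d t F_u): upper limit = 3.0·0.75·0.25·70 = 39.38 kips.
  Edge l_c = 1.875 − 0.8125/2 = 1.469 → r_n = 38.55 kips; interior l_c = 2.875 − 0.8125 = 2.062 → r_n = 39.38 kips.
  R_n,bearing = 2·38.55 + 8·39.38 = 392.1 kips → 0.75 × 392.1 = 294 kips.
Bolt shear governs: 225 kips.

225 kips (bolt shear governs)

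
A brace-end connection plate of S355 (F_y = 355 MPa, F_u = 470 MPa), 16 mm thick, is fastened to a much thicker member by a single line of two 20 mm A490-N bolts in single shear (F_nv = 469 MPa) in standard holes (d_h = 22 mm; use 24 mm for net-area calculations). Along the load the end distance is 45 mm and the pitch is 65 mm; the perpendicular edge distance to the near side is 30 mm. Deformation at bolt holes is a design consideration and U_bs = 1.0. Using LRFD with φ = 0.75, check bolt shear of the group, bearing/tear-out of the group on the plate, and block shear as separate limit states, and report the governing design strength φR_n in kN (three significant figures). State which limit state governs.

Bolt shear: A_b = π·20²/4 = 314.2 mm²; R_n = 469 × 314.2 × 2 × 1 / 1000 = 294.7 kN → 0.75 × 294.7 = 221 kN.
Bearing: edge l_c = 34, r_n = 306.8 kN; interior l_c = 43, r_n = 361 kN; R_n = 306.8 + 1·361 = 667.8 kN → 501 kN.
Block shear: A_gv = 1760, A_nv = 1184, A_nt = 288 mm²; R_n = min(0.6F_uA_nv, 0.6F_yA_gv) + U_bs·F_u·A_nt = 469.2 kN → 352 kN.
Bolt shear governs: 221 kN.

221 kN (bolt shear governs)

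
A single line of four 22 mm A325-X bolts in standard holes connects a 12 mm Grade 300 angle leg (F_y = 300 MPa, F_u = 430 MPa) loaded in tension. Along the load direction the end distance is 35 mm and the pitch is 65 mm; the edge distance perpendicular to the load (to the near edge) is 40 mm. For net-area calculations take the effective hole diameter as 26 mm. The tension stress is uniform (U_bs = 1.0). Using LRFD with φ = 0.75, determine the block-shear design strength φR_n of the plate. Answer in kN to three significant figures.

Shear plane L_v = 35 + 3·65 = 230 mm; A_gv = 230 × 12 = 2760 mm².
A_nv = (230 − 3.5·26) × 12 = 1668 mm².
A_nt = (40 − 0.5·26) × 12 = 324 mm².
0.6 F_u A_nv = 430.3 kN; 0.6 F_y A_gv = 496.8 kN → shear rupture governs the shear term.
R_n = 430.3 + 1.0 × 430 × 324 / 1000 = 569.7 kN.
Design strength φR_n = 0.75 × 569.7 = 427 kN.

427 kN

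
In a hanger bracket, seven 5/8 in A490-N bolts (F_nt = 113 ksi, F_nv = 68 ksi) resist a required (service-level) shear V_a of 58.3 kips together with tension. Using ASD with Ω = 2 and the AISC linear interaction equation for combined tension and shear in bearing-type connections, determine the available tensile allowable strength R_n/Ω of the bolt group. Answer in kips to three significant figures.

A_b = π·0.625²/4 = 0.3068 in²; f_rv = 58.3 / (7 × 0.3068) = 27.15 ksi.
F'_nt = 1.3 F_nt − (Ω F_nt / F_nv) f_rv = 1.3·113 − (2·113/68)·27.15 = 56.68 ksi, capped at F_nt → F'_nt = 56.68 ksi.
R_n = F'_nt · A_b · n = 56.68 × 0.3068 × 7 = 121.7 kips.
Allowable strength R_n/Ω = 121.7 / 2 = 60.9 kips.

60.9 kips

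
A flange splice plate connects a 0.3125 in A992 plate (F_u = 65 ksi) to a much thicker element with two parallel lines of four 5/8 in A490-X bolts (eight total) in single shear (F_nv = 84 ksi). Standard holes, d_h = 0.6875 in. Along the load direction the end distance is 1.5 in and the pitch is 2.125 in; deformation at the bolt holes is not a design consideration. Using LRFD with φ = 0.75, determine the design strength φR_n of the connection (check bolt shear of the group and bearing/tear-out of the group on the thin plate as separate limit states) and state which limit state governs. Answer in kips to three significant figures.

155 kips (bolt shear governs)

Bolt shear: A_b = π·0.625²/4 = 0.3068 in²; R_n = 84 × 0.3068 × 8 × 1 = 206.2 kips → 0.75 × 206.2 = 155 kips.
Bearing (1.5 l_c t F_u ≤ 3.0 d t F_u): upper limit = 3.0·0.625·0.3125·65 = 38.09 kips.
  Edge l_c = 1.5 − 0.6875/2 = 1.156 → r_n = 35.23 kips; interior l_c = 2.125 − 0.6875 = 1.438 → r_n = 38.09 kips.
  R_n,bearing = 2·35.23 + 6·38.09 = 299 kips → 0.75 × 299 = 224 kips.
Bolt shear governs: 155 kips.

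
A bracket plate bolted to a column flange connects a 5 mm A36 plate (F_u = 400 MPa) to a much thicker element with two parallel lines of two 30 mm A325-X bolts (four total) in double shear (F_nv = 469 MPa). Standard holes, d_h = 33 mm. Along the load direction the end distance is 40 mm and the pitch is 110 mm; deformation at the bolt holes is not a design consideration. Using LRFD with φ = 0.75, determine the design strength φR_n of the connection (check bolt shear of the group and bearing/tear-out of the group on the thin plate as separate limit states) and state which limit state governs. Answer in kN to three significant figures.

Bolt shear: A_b = π·30²/4 = 706.9 mm²; R_n = 469 × 706.9 × 4 × 2 / 1000 = 2652 kN → 0.75 × 2652 = 1990 kN.
Bearing (1.5 l_c t F_u ≤ 3.0 d t F_u): upper limit = 3.0·30·5·400 / 1000 = 180 kN.
  Edge l_c = 40 − 33/2 = 23.5 → r_n = 70.5 kN; interior l_c = 110 − 33 = 77 → r_n = 180 kN.
  R_n,bearing = 2·70.5 + 2·180 = 501 kN → 0.75 × 501 = 376 kN.
Bearing governs: 376 kN.

376 kN (bearing governs)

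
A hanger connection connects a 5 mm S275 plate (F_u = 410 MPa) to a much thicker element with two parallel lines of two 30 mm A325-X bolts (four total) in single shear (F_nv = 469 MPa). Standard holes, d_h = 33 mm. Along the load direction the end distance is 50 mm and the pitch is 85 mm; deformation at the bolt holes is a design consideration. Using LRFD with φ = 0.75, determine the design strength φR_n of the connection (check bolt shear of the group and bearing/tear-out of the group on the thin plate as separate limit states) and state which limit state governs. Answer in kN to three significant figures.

315 kN (bearing governs)

Bolt shear: A_b = π·30²/4 = 706.9 mm²; R_n = 469 × 706.9 × 4 × 1 / 1000 = 1326 kN → 0.75 × 1326 = 995 kN.
Bearing (1.2 l_c t F_u ≤ 2.4 d t F_u): upper limit = 2.4·30·5·410 / 1000 = 147.6 kN.
  Edge l_c = 50 − 33/2 = 33.5 → r_n = 82.41 kN; interior l_c = 85 − 33 = 52 → r_n = 127.9 kN.
  R_n,bearing = 2·82.41 + 2·127.9 = 420.7 kN → 0.75 × 420.7 = 315 kN.
Bearing governs: 315 kN.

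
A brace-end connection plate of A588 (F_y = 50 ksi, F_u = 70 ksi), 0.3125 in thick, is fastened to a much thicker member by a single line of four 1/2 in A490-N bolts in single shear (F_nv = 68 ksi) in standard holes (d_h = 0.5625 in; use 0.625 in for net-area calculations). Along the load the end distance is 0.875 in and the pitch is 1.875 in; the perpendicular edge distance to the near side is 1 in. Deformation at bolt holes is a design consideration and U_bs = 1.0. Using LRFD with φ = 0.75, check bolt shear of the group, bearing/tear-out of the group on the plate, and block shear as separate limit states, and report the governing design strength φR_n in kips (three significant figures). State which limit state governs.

40.1 kips (bolt shear governs)

Bolt shear: A_b = π·0.5²/4 = 0.1963 in²; R_n = 68 × 0.1963 × 4 × 1 = 53.41 kips → 0.75 × 53.41 = 40.1 kips.
Bearing: edge l_c = 0.5938, r_n = 15.59 kips; interior l_c = 1.312, r_n = 26.25 kips; R_n = 15.59 + 3·26.25 = 94.34 kips → 70.8 kips.
Block shear: A_gv = 2.031, A_nv = 1.348, A_nt = 0.2148 in²; R_n = min(0.6F_uA_nv, 0.6F_yA_gv) + U_bs·F_u·A_nt = 71.64 kips → 53.7 kips.
Bolt shear governs: 40.1 kips.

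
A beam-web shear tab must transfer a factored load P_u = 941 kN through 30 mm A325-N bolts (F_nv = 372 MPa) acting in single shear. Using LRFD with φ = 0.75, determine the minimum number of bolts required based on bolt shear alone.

A_b = π·30²/4 = 706.9 mm².
Per-bolt design strength φR_n = 0.75 × 372 × 706.9 × 1 / 1000 = 197.2 kN.
n ≥ 941 / 197.2 = 4.771 → use 5 bolts.

5 bolts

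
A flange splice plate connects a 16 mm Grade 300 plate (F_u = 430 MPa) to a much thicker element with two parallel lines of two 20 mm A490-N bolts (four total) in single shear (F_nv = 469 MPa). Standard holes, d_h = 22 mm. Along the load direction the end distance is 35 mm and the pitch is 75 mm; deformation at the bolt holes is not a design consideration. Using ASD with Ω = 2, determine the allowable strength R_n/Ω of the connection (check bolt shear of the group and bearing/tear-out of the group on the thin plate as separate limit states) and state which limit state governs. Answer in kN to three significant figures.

295 kN (bolt shear governs)

Bolt shear: A_b = π·20²/4 = 314.2 mm²; R_n = 469 × 314.2 × 4 × 1 / 1000 = 589.4 kN → 589.4 / 2 = 295 kN.
Bearing (1.5 l_c t F_u ≤ 3.0 d t F_u): upper limit = 3.0·20·16·430 / 1000 = 412.8 kN.
  Edge l_c = 35 − 22/2 = 24 → r_n = 247.7 kN; interior l_c = 75 − 22 = 53 → r_n = 412.8 kN.
  R_n,bearing = 2·247.7 + 2·412.8 = 1321 kN → 1321 / 2 = 660 kN.
Bolt shear governs: 295 kN.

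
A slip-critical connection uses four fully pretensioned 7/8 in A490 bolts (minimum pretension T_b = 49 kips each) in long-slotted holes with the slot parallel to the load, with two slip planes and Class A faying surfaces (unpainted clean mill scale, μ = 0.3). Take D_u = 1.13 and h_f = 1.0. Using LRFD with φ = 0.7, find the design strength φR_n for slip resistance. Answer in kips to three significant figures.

93 kips

R_n = μ · D_u · h_f · T_b · n_s · n_b = 0.3 × 1.13 × 1.0 × 49 × 2 × 4 = 132.9 kips.
Design strength φR_n = 0.7 × 132.9 = 93 kips.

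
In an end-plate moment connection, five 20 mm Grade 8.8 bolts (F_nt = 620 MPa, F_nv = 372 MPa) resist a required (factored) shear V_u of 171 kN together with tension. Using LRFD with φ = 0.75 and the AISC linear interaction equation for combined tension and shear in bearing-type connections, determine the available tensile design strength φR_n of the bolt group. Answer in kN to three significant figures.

A_b = π·20²/4 = 314.2 mm²; f_rv = 171 × 1000 / (5 × 314.2) = 108.9 MPa.
F'_nt = 1.3 F_nt − (F_nt / φF_nv) f_rv = 1.3·620 − (620/(0.75·372))·108.9 = 564.1 MPa, capped at F_nt → F'_nt = 564.1 MPa.
R_n = F'_nt · A_b · n = 564.1 × 314.2 × 5 / 1000 = 886.1 kN.
Design strength φR_n = 0.75 × 886.1 = 665 kN.

665 kN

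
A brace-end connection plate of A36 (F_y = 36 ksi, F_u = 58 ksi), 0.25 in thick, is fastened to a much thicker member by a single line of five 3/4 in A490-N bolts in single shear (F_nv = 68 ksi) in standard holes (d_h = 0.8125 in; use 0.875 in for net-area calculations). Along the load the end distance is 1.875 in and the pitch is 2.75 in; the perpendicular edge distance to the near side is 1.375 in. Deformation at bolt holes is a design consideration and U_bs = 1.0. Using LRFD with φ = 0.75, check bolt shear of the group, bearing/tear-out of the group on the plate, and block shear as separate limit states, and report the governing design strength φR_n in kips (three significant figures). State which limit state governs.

Bolt shear: A_b = π·0.75²/4 = 0.4418 in²; R_n = 68 × 0.4418 × 5 × 1 = 150.2 kips → 0.75 × 150.2 = 113 kips.
Bearing: edge l_c = 1.469, r_n = 25.56 kips; interior l_c = 1.938, r_n = 26.1 kips; R_n = 25.56 + 4·26.1 = 130 kips → 97.5 kips.
Block shear: A_gv = 3.219, A_nv = 2.234, A_nt = 0.2344 in²; R_n = min(0.6F_uA_nv, 0.6F_yA_gv) + U_bs·F_u·A_nt = 83.12 kips → 62.3 kips.
Block shear governs: 62.3 kips.

62.3 kips (block shear governs)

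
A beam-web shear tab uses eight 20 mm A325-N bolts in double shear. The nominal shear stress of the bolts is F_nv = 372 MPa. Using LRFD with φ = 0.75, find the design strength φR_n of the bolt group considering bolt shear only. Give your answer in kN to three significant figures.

A_b = π × 20² / 4 = 314.2 mm².
R_n = F_nv · A_b · n · n_s = 372 × 314.2 × 8 × 2 / 1000 = 1870 kN.
Design strength φR_n = 0.75 × 1870 = 1400 kN.

1400 kN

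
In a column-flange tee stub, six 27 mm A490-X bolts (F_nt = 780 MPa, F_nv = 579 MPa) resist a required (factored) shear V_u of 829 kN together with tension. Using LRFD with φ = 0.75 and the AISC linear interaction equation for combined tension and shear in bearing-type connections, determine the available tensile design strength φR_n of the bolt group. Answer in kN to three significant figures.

A_b = π·27²/4 = 572.6 mm²; f_rv = 829 × 1000 / (6 × 572.6) = 241.3 MPa.
F'_nt = 1.3 F_nt − (F_nt / φF_nv) f_rv = 1.3·780 − (780/(0.75·579))·241.3 = 580.5 MPa, capped at F_nt → F'_nt = 580.5 MPa.
R_n = F'_nt · A_b · n = 580.5 × 572.6 × 6 / 1000 = 1994 kN.
Design strength φR_n = 0.75 × 1994 = 1500 kN.

1500 kN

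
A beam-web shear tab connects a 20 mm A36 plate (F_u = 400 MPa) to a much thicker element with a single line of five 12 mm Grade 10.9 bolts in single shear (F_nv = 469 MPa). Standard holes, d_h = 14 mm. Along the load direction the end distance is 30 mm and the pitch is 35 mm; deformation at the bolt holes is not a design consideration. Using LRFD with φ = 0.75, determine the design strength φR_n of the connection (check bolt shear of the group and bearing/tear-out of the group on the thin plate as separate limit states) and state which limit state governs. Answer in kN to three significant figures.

Bolt shear: A_b = π·12²/4 = 113.1 mm²; R_n = 469 × 113.1 × 5 × 1 / 1000 = 265.2 kN → 0.75 × 265.2 = 199 kN.
Bearing (1.5 l_c t F_u ≤ 3.0 d t F_u): upper limit = 3.0·12·20·400 / 1000 = 288 kN.
  Edge l_c = 30 − 14/2 = 23 → r_n = 276 kN; interior l_c = 35 − 14 = 21 → r_n = 252 kN.
  R_n,bearing = 1·276 + 4·252 = 1284 kN → 0.75 × 1284 = 963 kN.
Bolt shear governs: 199 kN.

199 kN (bolt shear governs)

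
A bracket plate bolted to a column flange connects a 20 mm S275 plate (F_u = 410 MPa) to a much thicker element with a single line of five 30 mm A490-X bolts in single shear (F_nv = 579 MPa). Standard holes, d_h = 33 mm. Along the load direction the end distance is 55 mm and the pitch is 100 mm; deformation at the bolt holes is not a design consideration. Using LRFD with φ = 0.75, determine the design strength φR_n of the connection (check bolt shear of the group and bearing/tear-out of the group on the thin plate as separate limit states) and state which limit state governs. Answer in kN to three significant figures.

Bolt shear: A_b = π·30²/4 = 706.9 mm²; R_n = 579 × 706.9 × 5 × 1 / 1000 = 2046 kN → 0.75 × 2046 = 1530 kN.
Bearing (1.5 l_c t F_u ≤ 3.0 d t F_u): upper limit = 3.0·30·20·410 / 1000 = 738 kN.
  Edge l_c = 55 − 33/2 = 38.5 → r_n = 473.6 kN; interior l_c = 100 − 33 = 67 → r_n = 738 kN.
  R_n,bearing = 1·473.6 + 4·738 = 3426 kN → 0.75 × 3426 = 2570 kN.
Bolt shear governs: 1530 kN.

1530 kN (bolt shear governs)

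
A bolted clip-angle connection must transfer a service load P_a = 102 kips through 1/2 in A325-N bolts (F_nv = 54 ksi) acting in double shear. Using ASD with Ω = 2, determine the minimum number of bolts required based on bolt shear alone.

A_b = π·0.5²/4 = 0.1963 in².
Per-bolt allowable strength R_n/Ω = 54 × 0.1963 × 2 / 2 = 10.6 kips.
n ≥ 102 / 10.6 = 9.62 → use 10 bolts.

10 bolts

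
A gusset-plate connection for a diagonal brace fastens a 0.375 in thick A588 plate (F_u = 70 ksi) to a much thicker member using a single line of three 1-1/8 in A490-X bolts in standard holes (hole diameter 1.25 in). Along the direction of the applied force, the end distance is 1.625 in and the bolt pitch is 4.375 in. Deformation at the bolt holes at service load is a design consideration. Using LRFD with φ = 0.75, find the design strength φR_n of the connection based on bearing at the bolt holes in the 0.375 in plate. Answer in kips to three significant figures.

130 kips

Per bolt r_n = 1.2 l_c t F_u ≤ 2.4 d t F_u; upper limit = 2.4 × 1.125 × 0.375 × 70 = 70.88 kips.
Edge bolt: l_c = 1.625 − 1.25/2 = 1 in → 1.2 × 1 × 0.375 × 70 = 31.5 → r_n = 31.5 kips.
Interior bolts: l_c = 4.375 − 1.25 = 3.125 in → 1.2 × 3.125 × 0.375 × 70 = 98.44 → r_n = 70.88 kips.
R_n = 1 × 31.5 + 2 × 70.88 = 173.2 kips.
Design strength φR_n = 0.75 × 173.2 = 130 kips.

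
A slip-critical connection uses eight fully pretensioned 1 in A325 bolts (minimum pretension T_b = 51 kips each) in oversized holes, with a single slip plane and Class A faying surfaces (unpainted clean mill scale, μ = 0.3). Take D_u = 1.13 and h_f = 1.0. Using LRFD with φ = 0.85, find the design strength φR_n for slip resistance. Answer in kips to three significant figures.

118 kips

R_n = μ · D_u · h_f · T_b · n_s · n_b = 0.3 × 1.13 × 1.0 × 51 × 1 × 8 = 138.3 kips.
Design strength φR_n = 0.85 × 138.3 = 118 kips.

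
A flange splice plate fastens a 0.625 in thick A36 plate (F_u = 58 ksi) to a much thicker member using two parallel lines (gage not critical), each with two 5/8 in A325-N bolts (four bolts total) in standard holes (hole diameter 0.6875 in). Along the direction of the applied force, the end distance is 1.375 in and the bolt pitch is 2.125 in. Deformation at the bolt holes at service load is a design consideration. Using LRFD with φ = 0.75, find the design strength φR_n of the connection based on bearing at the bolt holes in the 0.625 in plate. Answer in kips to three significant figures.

149 kips

Per bolt r_n = 1.2 l_c t F_u ≤ 2.4 d t F_u; upper limit = 2.4 × 0.625 × 0.625 × 58 = 54.38 kips.
Edge bolt: l_c = 1.375 − 0.6875/2 = 1.031 in → 1.2 × 1.031 × 0.625 × 58 = 44.86 → r_n = 44.86 kips.
Interior bolts: l_c = 2.125 − 0.6875 = 1.438 in → 1.2 × 1.438 × 0.625 × 58 = 62.53 → r_n = 54.38 kips.
R_n = 2 × 44.86 + 2 × 54.38 = 198.5 kips.
Design strength φR_n = 0.75 × 198.5 = 149 kips.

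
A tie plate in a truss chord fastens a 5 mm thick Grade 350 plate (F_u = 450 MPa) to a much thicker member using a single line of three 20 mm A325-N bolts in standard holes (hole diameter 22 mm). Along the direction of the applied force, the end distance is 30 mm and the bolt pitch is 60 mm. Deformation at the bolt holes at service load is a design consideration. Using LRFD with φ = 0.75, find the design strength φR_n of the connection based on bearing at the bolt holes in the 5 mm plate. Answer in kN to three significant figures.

192 kN

Per bolt r_n = 1.2 l_c t F_u ≤ 2.4 d t F_u; upper limit = 2.4 × 20 × 5 × 450 / 1000 = 108 kN.
Edge bolt: l_c = 30 − 22/2 = 19 mm → 1.2 × 19 × 5 × 450 / 1000 = 51.3 → r_n = 51.3 kN.
Interior bolts: l_c = 60 − 22 = 38 mm → 1.2 × 38 × 5 × 450 / 1000 = 102.6 → r_n = 102.6 kN.
R_n = 1 × 51.3 + 2 × 102.6 = 256.5 kN.
Design strength φR_n = 0.75 × 256.5 = 192 kN.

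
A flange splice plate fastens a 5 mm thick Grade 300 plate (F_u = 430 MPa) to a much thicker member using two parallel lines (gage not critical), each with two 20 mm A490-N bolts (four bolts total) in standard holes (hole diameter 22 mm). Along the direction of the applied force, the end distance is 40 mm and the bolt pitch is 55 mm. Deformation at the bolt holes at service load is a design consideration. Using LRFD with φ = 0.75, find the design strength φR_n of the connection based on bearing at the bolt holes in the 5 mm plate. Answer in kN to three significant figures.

240 kN

Per bolt r_n = 1.2 l_c t F_u ≤ 2.4 d t F_u; upper limit = 2.4 × 20 × 5 × 430 / 1000 = 103.2 kN.
Edge bolt: l_c = 40 − 22/2 = 29 mm → 1.2 × 29 × 5 × 430 / 1000 = 74.82 → r_n = 74.82 kN.
Interior bolts: l_c = 55 − 22 = 33 mm → 1.2 × 33 × 5 × 430 / 1000 = 85.14 → r_n = 85.14 kN.
R_n = 2 × 74.82 + 2 × 85.14 = 319.9 kN.
Design strength φR_n = 0.75 × 319.9 = 240 kN.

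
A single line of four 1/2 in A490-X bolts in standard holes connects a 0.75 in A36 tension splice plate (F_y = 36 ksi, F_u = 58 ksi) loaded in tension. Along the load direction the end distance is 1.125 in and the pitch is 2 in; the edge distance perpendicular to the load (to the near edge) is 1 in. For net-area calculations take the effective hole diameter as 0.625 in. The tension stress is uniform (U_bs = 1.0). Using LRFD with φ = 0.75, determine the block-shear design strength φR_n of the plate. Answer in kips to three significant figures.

109 kips

Shear plane L_v = 1.125 + 3·2 = 7.125 in; A_gv = 7.125 × 0.75 = 5.344 in².
A_nv = (7.125 − 3.5·0.625) × 0.75 = 3.703 in².
A_nt = (1 − 0.5·0.625) × 0.75 = 0.5156 in².
0.6 F_u A_nv = 128.9 kips; 0.6 F_y A_gv = 115.4 kips → shear yielding governs the shear term.
R_n = 115.4 + 1.0 × 58 × 0.5156 = 145.3 kips.
Design strength φR_n = 0.75 × 145.3 = 109 kips.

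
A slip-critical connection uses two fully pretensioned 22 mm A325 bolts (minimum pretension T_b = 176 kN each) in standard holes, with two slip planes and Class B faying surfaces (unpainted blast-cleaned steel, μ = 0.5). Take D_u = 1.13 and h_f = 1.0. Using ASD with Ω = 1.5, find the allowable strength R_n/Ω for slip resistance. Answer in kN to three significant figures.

265 kN

R_n = μ · D_u · h_f · T_b · n_s · n_b = 0.5 × 1.13 × 1.0 × 176 × 2 × 2 = 397.8 kN.
Allowable strength R_n/Ω = 397.8 / 1.5 = 265 kN.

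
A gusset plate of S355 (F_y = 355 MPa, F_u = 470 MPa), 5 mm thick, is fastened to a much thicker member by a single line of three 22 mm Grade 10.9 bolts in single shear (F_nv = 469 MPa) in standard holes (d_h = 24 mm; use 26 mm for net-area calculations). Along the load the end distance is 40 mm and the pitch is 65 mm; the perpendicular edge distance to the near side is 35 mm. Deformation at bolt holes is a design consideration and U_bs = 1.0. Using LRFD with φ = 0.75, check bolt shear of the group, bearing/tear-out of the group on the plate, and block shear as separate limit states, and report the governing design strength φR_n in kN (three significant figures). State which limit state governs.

150 kN (block shear governs)

Bolt shear: A_b = π·22²/4 = 380.1 mm²; R_n = 469 × 380.1 × 3 × 1 / 1000 = 534.8 kN → 0.75 × 534.8 = 401 kN.
Bearing: edge l_c = 28, r_n = 78.96 kN; interior l_c = 41, r_n = 115.6 kN; R_n = 78.96 + 2·115.6 = 310.2 kN → 233 kN.
Block shear: A_gv = 850, A_nv = 525, A_nt = 110 mm²; R_n = min(0.6F_uA_nv, 0.6F_yA_gv) + U_bs·F_u·A_nt = 199.8 kN → 150 kN.
Block shear governs: 150 kN.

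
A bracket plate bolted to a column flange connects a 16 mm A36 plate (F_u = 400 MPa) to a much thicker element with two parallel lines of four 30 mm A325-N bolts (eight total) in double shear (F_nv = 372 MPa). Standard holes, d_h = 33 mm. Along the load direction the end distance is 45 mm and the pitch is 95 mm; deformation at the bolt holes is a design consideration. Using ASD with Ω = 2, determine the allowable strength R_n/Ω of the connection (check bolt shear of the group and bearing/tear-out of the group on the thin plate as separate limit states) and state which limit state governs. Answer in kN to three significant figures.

1600 kN (bearing governs)

Bolt shear: A_b = π·30²/4 = 706.9 mm²; R_n = 372 × 706.9 × 8 × 2 / 1000 = 4207 kN → 4207 / 2 = 2100 kN.
Bearing (1.2 l_c t F_u ≤ 2.4 d t F_u): upper limit = 2.4·30·16·400 / 1000 = 460.8 kN.
  Edge l_c = 45 − 33/2 = 28.5 → r_n = 218.9 kN; interior l_c = 95 − 33 = 62 → r_n = 460.8 kN.
  R_n,bearing = 2·218.9 + 6·460.8 = 3203 kN → 3203 / 2 = 1600 kN.
Bearing governs: 1600 kN.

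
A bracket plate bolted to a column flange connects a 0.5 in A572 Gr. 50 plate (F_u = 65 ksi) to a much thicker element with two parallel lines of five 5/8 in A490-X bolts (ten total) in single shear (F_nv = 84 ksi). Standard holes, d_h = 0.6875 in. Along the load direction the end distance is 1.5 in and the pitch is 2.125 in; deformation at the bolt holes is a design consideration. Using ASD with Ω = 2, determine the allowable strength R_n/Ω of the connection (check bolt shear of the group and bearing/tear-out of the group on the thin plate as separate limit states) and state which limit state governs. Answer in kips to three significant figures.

Bolt shear: A_b = π·0.625²/4 = 0.3068 in²; R_n = 84 × 0.3068 × 10 × 1 = 257.7 kips → 257.7 / 2 = 129 kips.
Bearing (1.2 l_c t F_u ≤ 2.4 d t F_u): upper limit = 2.4·0.625·0.5·65 = 48.75 kips.
  Edge l_c = 1.5 − 0.6875/2 = 1.156 → r_n = 45.09 kips; interior l_c = 2.125 − 0.6875 = 1.438 → r_n = 48.75 kips.
  R_n,bearing = 2·45.09 + 8·48.75 = 480.2 kips → 480.2 / 2 = 240 kips.
Bolt shear governs: 129 kips.

129 kips (bolt shear governs)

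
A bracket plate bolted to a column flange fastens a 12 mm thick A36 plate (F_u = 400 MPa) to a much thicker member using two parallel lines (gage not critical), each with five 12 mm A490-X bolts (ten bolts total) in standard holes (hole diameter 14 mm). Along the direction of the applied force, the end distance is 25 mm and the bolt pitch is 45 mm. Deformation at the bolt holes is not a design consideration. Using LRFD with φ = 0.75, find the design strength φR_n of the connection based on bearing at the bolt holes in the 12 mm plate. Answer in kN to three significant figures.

Per bolt r_n = 1.5 l_c t F_u ≤ 3.0 d t F_u; upper limit = 3.0 × 12 × 12 × 400 / 1000 = 172.8 kN.
Edge bolt: l_c = 25 − 14/2 = 18 mm → 1.5 × 18 × 12 × 400 / 1000 = 129.6 → r_n = 129.6 kN.
Interior bolts: l_c = 45 − 14 = 31 mm → 1.5 × 31 × 12 × 400 / 1000 = 223.2 → r_n = 172.8 kN.
R_n = 2 × 129.6 + 8 × 172.8 = 1642 kN.
Design strength φR_n = 0.75 × 1642 = 1230 kN.

1230 kN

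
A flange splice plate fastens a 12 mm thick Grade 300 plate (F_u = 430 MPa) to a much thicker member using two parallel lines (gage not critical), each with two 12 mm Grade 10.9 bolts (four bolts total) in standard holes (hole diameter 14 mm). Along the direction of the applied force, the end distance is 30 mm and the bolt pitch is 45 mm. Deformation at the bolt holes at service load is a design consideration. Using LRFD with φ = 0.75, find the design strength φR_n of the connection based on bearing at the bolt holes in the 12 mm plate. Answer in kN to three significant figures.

437 kN

Per bolt r_n = 1.2 l_c t F_u ≤ 2.4 d t F_u; upper limit = 2.4 × 12 × 12 × 430 / 1000 = 148.6 kN.
Edge bolt: l_c = 30 − 14/2 = 23 mm → 1.2 × 23 × 12 × 430 / 1000 = 142.4 → r_n = 142.4 kN.
Interior bolts: l_c = 45 − 14 = 31 mm → 1.2 × 31 × 12 × 430 / 1000 = 192 → r_n = 148.6 kN.
R_n = 2 × 142.4 + 2 × 148.6 = 582 kN.
Design strength φR_n = 0.75 × 582 = 437 kN.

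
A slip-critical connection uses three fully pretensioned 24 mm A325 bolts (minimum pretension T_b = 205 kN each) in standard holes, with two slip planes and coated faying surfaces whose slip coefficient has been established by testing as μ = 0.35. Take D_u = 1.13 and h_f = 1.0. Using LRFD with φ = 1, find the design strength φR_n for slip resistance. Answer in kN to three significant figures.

R_n = μ · D_u · h_f · T_b · n_s · n_b = 0.35 × 1.13 × 1.0 × 205 × 2 × 3 = 486.5 kN.
Design strength φR_n = 1 × 486.5 = 486 kN.

486 kN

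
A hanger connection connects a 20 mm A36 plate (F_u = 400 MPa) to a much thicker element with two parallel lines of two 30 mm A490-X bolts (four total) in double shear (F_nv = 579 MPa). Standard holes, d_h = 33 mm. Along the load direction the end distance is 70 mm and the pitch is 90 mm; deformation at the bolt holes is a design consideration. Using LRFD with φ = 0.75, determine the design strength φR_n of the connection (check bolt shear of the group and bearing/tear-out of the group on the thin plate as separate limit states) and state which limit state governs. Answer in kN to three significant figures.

1590 kN (bearing governs)

Bolt shear: A_b = π·30²/4 = 706.9 mm²; R_n = 579 × 706.9 × 4 × 2 / 1000 = 3274 kN → 0.75 × 3274 = 2460 kN.
Bearing (1.2 l_c t F_u ≤ 2.4 d t F_u): upper limit = 2.4·30·20·400 / 1000 = 576 kN.
  Edge l_c = 70 − 33/2 = 53.5 → r_n = 513.6 kN; interior l_c = 90 − 33 = 57 → r_n = 547.2 kN.
  R_n,bearing = 2·513.6 + 2·547.2 = 2122 kN → 0.75 × 2122 = 1590 kN.
Bearing governs: 1590 kN.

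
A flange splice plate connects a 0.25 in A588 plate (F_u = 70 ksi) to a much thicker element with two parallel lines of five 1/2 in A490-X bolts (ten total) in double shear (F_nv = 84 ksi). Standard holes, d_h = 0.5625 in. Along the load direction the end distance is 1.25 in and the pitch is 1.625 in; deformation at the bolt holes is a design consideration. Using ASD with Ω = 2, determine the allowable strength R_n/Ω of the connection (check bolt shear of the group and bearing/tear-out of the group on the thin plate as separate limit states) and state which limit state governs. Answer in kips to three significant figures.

104 kips (bearing governs)

Bolt shear: A_b = π·0.5²/4 = 0.1963 in²; R_n = 84 × 0.1963 × 10 × 2 = 329.9 kips → 329.9 / 2 = 165 kips.
Bearing (1.2 l_c t F_u ≤ 2.4 d t F_u): upper limit = 2.4·0.5·0.25·70 = 21 kips.
  Edge l_c = 1.25 − 0.5625/2 = 0.9688 → r_n = 20.34 kips; interior l_c = 1.625 − 0.5625 = 1.062 → r_n = 21 kips.
  R_n,bearing = 2·20.34 + 8·21 = 208.7 kips → 208.7 / 2 = 104 kips.
Bearing governs: 104 kips.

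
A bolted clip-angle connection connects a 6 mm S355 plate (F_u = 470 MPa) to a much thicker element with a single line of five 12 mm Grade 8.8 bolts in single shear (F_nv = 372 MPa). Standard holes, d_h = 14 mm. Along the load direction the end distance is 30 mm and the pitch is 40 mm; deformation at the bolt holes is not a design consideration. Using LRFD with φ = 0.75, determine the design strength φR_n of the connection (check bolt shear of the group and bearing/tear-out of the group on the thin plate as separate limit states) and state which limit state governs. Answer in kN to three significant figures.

158 kN (bolt shear governs)

Bolt shear: A_b = π·12²/4 = 113.1 mm²; R_n = 372 × 113.1 × 5 × 1 / 1000 = 210.4 kN → 0.75 × 210.4 = 158 kN.
Bearing (1.5 l_c t F_u ≤ 3.0 d t F_u): upper limit = 3.0·12·6·470 / 1000 = 101.5 kN.
  Edge l_c = 30 − 14/2 = 23 → r_n = 97.29 kN; interior l_c = 40 − 14 = 26 → r_n = 101.5 kN.
  R_n,bearing = 1·97.29 + 4·101.5 = 503.4 kN → 0.75 × 503.4 = 378 kN.
Bolt shear governs: 158 kN.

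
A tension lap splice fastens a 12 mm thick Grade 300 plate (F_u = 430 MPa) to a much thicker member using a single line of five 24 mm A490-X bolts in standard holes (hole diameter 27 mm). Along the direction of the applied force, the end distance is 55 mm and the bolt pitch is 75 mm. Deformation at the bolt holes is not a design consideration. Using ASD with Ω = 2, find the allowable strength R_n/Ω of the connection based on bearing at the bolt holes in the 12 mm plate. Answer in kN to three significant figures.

Per bolt r_n = 1.5 l_c t F_u ≤ 3.0 d t F_u; upper limit = 3.0 × 24 × 12 × 430 / 1000 = 371.5 kN.
Edge bolt: l_c = 55 − 27/2 = 41.5 mm → 1.5 × 41.5 × 12 × 430 / 1000 = 321.2 → r_n = 321.2 kN.
Interior bolts: l_c = 75 − 27 = 48 mm → 1.5 × 48 × 12 × 430 / 1000 = 371.5 → r_n = 371.5 kN.
R_n = 1 × 321.2 + 4 × 371.5 = 1807 kN.
Allowable strength R_n/Ω = 1807 / 2 = 904 kN.

904 kN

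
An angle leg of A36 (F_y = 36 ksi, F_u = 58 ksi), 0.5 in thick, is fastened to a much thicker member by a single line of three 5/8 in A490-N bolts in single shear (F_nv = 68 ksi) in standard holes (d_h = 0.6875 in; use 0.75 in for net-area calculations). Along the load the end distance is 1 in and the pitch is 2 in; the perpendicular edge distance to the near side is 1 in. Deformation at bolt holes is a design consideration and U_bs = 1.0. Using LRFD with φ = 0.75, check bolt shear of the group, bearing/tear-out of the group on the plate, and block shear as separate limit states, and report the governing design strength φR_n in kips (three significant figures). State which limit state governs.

Bolt shear: A_b = π·0.625²/4 = 0.3068 in²; R_n = 68 × 0.3068 × 3 × 1 = 62.59 kips → 0.75 × 62.59 = 46.9 kips.
Bearing: edge l_c = 0.6562, r_n = 22.84 kips; interior l_c = 1.312, r_n = 43.5 kips; R_n = 22.84 + 2·43.5 = 109.8 kips → 82.4 kips.
Block shear: A_gv = 2.5, A_nv = 1.562, A_nt = 0.3125 in²; R_n = min(0.6F_uA_nv, 0.6F_yA_gv) + U_bs·F_u·A_nt = 72.12 kips → 54.1 kips.
Bolt shear governs: 46.9 kips.

46.9 kips (bolt shear governs)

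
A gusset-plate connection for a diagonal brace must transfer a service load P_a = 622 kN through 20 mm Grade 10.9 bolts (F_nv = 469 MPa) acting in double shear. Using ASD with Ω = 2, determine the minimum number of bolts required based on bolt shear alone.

5 bolts

A_b = π·20²/4 = 314.2 mm².
Per-bolt allowable strength R_n/Ω = 469 × 314.2 × 2 / 1000 / 2 = 147.3 kN.
n ≥ 622 / 147.3 = 4.222 → use 5 bolts.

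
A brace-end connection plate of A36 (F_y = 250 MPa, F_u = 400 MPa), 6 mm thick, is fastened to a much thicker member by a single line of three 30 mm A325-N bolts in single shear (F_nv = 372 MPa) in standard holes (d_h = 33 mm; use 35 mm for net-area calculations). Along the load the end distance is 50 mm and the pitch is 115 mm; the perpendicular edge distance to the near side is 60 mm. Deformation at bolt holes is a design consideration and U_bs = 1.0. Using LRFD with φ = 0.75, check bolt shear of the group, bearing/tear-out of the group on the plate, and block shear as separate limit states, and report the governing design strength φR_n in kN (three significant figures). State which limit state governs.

266 kN (block shear governs)

Bolt shear: A_b = π·30²/4 = 706.9 mm²; R_n = 372 × 706.9 × 3 × 1 / 1000 = 788.9 kN → 0.75 × 788.9 = 592 kN.
Bearing: edge l_c = 33.5, r_n = 96.48 kN; interior l_c = 82, r_n = 172.8 kN; R_n = 96.48 + 2·172.8 = 442.1 kN → 332 kN.
Block shear: A_gv = 1680, A_nv = 1155, A_nt = 255 mm²; R_n = min(0.6F_uA_nv, 0.6F_yA_gv) + U_bs·F_u·A_nt = 354 kN → 266 kN.
Block shear governs: 266 kN.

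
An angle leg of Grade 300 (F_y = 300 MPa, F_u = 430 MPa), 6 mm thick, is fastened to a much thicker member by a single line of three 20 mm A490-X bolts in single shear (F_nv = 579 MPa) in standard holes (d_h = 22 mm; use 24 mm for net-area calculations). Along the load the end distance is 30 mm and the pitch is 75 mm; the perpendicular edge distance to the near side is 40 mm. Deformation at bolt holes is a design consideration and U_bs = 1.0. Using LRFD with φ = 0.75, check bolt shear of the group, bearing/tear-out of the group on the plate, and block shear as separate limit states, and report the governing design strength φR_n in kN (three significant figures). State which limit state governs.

Bolt shear: A_b = π·20²/4 = 314.2 mm²; R_n = 579 × 314.2 × 3 × 1 / 1000 = 545.7 kN → 0.75 × 545.7 = 409 kN.
Bearing: edge l_c = 19, r_n = 58.82 kN; interior l_c = 53, r_n = 123.8 kN; R_n = 58.82 + 2·123.8 = 306.5 kN → 230 kN.
Block shear: A_gv = 1080, A_nv = 720, A_nt = 168 mm²; R_n = min(0.6F_uA_nv, 0.6F_yA_gv) + U_bs·F_u·A_nt = 258 kN → 194 kN.
Block shear governs: 194 kN.

194 kN (block shear governs)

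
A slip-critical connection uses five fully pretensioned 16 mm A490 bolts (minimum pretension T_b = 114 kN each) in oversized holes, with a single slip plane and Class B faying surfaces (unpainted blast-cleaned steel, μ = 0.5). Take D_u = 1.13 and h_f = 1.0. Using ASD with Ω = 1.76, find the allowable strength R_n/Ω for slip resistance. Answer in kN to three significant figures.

183 kN

R_n = μ · D_u · h_f · T_b · n_s · n_b = 0.5 × 1.13 × 1.0 × 114 × 1 × 5 = 322 kN.
Allowable strength R_n/Ω = 322 / 1.76 = 183 kN.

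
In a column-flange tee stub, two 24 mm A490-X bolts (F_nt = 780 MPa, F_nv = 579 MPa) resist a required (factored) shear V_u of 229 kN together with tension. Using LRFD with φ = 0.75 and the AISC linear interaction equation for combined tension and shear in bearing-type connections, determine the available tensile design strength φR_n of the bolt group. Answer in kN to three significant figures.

380 kN

A_b = π·24²/4 = 452.4 mm²; f_rv = 229 × 1000 / (2 × 452.4) = 253.1 MPa.
F'_nt = 1.3 F_nt − (F_nt / φF_nv) f_rv = 1.3·780 − (780/(0.75·579))·253.1 = 559.4 MPa, capped at F_nt → F'_nt = 559.4 MPa.
R_n = F'_nt · A_b · n = 559.4 × 452.4 × 2 / 1000 = 506.1 kN.
Design strength φR_n = 0.75 × 506.1 = 380 kN.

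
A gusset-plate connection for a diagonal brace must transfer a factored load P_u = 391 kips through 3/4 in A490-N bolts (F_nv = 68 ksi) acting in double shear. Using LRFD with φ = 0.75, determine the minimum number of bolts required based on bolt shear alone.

A_b = π·0.75²/4 = 0.4418 in².
Per-bolt design strength φR_n = 0.75 × 68 × 0.4418 × 2 = 45.06 kips.
n ≥ 391 / 45.06 = 8.677 → use 9 bolts.

9 bolts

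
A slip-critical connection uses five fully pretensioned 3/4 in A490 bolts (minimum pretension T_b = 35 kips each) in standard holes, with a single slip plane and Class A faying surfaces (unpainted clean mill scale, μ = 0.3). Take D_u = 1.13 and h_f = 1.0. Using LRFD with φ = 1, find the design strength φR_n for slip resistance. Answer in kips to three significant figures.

R_n = μ · D_u · h_f · T_b · n_s · n_b = 0.3 × 1.13 × 1.0 × 35 × 1 × 5 = 59.32 kips.
Design strength φR_n = 1 × 59.32 = 59.3 kips.

59.3 kips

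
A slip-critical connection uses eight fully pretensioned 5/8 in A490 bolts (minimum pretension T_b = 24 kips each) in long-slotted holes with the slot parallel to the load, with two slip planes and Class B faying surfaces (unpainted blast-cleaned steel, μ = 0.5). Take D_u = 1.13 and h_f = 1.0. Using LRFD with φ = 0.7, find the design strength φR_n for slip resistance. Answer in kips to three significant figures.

R_n = μ · D_u · h_f · T_b · n_s · n_b = 0.5 × 1.13 × 1.0 × 24 × 2 × 8 = 217 kips.
Design strength φR_n = 0.7 × 217 = 152 kips.

152 kips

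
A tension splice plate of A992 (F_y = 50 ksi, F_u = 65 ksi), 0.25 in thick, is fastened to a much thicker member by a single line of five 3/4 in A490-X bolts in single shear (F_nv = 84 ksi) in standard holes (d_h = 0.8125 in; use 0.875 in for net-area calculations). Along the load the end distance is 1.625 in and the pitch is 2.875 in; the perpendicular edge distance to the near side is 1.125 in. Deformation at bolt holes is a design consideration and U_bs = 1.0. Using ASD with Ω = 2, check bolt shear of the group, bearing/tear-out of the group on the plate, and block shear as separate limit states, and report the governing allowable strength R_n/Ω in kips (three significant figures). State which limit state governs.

50.4 kips (block shear governs)

Bolt shear: A_b = π·0.75²/4 = 0.4418 in²; R_n = 84 × 0.4418 × 5 × 1 = 185.6 kips → 185.6 / 2 = 92.8 kips.
Bearing: edge l_c = 1.219, r_n = 23.77 kips; interior l_c = 2.062, r_n = 29.25 kips; R_n = 23.77 + 4·29.25 = 140.8 kips → 70.4 kips.
Block shear: A_gv = 3.281, A_nv = 2.297, A_nt = 0.1719 in²; R_n = min(0.6F_uA_nv, 0.6F_yA_gv) + U_bs·F_u·A_nt = 100.8 kips → 50.4 kips.
Block shear governs: 50.4 kips.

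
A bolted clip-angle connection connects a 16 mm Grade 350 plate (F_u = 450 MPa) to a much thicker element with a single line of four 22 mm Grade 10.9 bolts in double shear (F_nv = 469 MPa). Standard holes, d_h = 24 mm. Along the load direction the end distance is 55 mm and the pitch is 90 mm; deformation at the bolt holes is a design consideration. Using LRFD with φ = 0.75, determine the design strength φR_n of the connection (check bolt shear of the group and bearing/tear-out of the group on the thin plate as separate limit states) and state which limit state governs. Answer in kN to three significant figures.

Bolt shear: A_b = π·22²/4 = 380.1 mm²; R_n = 469 × 380.1 × 4 × 2 / 1000 = 1426 kN → 0.75 × 1426 = 1070 kN.
Bearing (1.2 l_c t F_u ≤ 2.4 d t F_u): upper limit = 2.4·22·16·450 / 1000 = 380.2 kN.
  Edge l_c = 55 − 24/2 = 43 → r_n = 371.5 kN; interior l_c = 90 − 24 = 66 → r_n = 380.2 kN.
  R_n,bearing = 1·371.5 + 3·380.2 = 1512 kN → 0.75 × 1512 = 1130 kN.
Bolt shear governs: 1070 kN.

1070 kN (bolt shear governs)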